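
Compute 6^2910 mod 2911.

6^1 ≡ 6 (mod 2911)
6^2 ≡ 6^2 = 36 ≡ 36 (mod 2911)
6^4 ≡ 36^2 = 1296 ≡ 1296 (mod 2911)
6^8 ≡ 1296^2 = 1679616 ≡ 2880 (mod 2911)
6^16 ≡ 2880^2 = 8294400 ≡ 961 (mod 2911)
6^32 ≡ 961^2 = 923521 ≡ 734 (mod 2911)
6^64 ≡ 734^2 = 538756 ≡ 221 (mod 2911)
6^128 ≡ 221^2 = 48841 ≡ 2265 (mod 2911)
6^256 ≡ 2265^2 = 5130225 ≡ 1043 (mod 2911)
6^512 ≡ 1043^2 = 1087849 ≡ 2046 (mod 2911)
6^1024 ≡ 2046^2 = 4186116 ≡ 98 (mod 2911)
6^2048 ≡ 98^2 = 9604 ≡ 871 (mod 2911)
2910 = 2048 + 512 + 256 + 64 + 16 + 8 + 4 + 2 in binary powers of 2.
So 6^2910 ≡ 871 · 2046 · 1043 · 221 · 961 · 2880 · 1296 · 36 ≡ 747 (mod 2911).
Since 747 ≠ 1, base 6 is a Fermat witness: 2911 is composite.

747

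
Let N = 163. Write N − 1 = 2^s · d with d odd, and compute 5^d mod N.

162

163 − 1 = 162 = 2^1 · 81, so d = 81.
5^1 ≡ 5 (mod 163)
5^2 ≡ 5^2 = 25 ≡ 25 (mod 163)
5^4 ≡ 25^2 = 625 ≡ 136 (mod 163)
5^8 ≡ 136^2 = 18496 ≡ 77 (mod 163)
5^16 ≡ 77^2 = 5929 ≡ 61 (mod 163)
5^32 ≡ 61^2 = 3721 ≡ 135 (mod 163)
5^64 ≡ 135^2 = 18225 ≡ 132 (mod 163)
81 = 64 + 16 + 1 in binary powers of 2.
So 5^81 ≡ 132 · 61 · 5 ≡ 162 (mod 163).
Since 5^d ≡ 162 (mod 163), base 5 does not prove 163 composite.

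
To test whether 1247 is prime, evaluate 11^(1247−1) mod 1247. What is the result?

173

11^1 ≡ 11 (mod 1247)
11^2 ≡ 11^2 = 121 ≡ 121 (mod 1247)
11^4 ≡ 121^2 = 14641 ≡ 924 (mod 1247)
11^8 ≡ 924^2 = 853776 ≡ 828 (mod 1247)
11^16 ≡ 828^2 = 685584 ≡ 981 (mod 1247)
11^32 ≡ 981^2 = 962361 ≡ 924 (mod 1247)
11^64 ≡ 924^2 = 853776 ≡ 828 (mod 1247)
11^128 ≡ 828^2 = 685584 ≡ 981 (mod 1247)
11^256 ≡ 981^2 = 962361 ≡ 924 (mod 1247)
11^512 ≡ 924^2 = 853776 ≡ 828 (mod 1247)
11^1024 ≡ 828^2 = 685584 ≡ 981 (mod 1247)
1246 = 1024 + 128 + 64 + 16 + 8 + 4 + 2 in binary powers of 2.
So 11^1246 ≡ 981 · 981 · 828 · 981 · 828 · 924 · 121 ≡ 173 (mod 1247).
Since 173 ≠ 1, base 11 is a Fermat witness: 1247 is composite.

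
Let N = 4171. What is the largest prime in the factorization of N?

97

4171 = 43 · 97
97 is prime.
So 4171 = 43 · 97; the largest prime factor is 97.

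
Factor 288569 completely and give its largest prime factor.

288569 = 59 · 4891
4891 = 67 · 73
73 is prime.
So 288569 = 59 · 67 · 73; the largest prime factor is 73.

73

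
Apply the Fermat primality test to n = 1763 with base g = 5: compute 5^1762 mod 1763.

1665

5^1 ≡ 5 (mod 1763)
5^2 ≡ 5^2 = 25 ≡ 25 (mod 1763)
5^4 ≡ 25^2 = 625 ≡ 625 (mod 1763)
5^8 ≡ 625^2 = 390625 ≡ 1002 (mod 1763)
5^16 ≡ 1002^2 = 1004004 ≡ 857 (mod 1763)
5^32 ≡ 857^2 = 734449 ≡ 1041 (mod 1763)
5^64 ≡ 1041^2 = 1083681 ≡ 1199 (mod 1763)
5^128 ≡ 1199^2 = 1437601 ≡ 756 (mod 1763)
5^256 ≡ 756^2 = 571536 ≡ 324 (mod 1763)
5^512 ≡ 324^2 = 104976 ≡ 959 (mod 1763)
5^1024 ≡ 959^2 = 919681 ≡ 1158 (mod 1763)
1762 = 1024 + 512 + 128 + 64 + 32 + 2 in binary powers of 2.
So 5^1762 ≡ 1158 · 959 · 756 · 1199 · 1041 · 25 ≡ 1665 (mod 1763).
Since 1665 ≠ 1, base 5 is a Fermat witness: 1763 is composite.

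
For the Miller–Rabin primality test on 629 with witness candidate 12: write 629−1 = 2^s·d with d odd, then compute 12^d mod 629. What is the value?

629 − 1 = 628 = 2^2 · 157, so d = 157.
12^1 ≡ 12 (mod 629)
12^2 ≡ 12^2 = 144 ≡ 144 (mod 629)
12^4 ≡ 144^2 = 20736 ≡ 608 (mod 629)
12^8 ≡ 608^2 = 369664 ≡ 441 (mod 629)
12^16 ≡ 441^2 = 194481 ≡ 120 (mod 629)
12^32 ≡ 120^2 = 14400 ≡ 562 (mod 629)
12^64 ≡ 562^2 = 315844 ≡ 86 (mod 629)
12^128 ≡ 86^2 = 7396 ≡ 477 (mod 629)
157 = 128 + 16 + 8 + 4 + 1 in binary powers of 2.
So 12^157 ≡ 477 · 120 · 441 · 608 · 12 ≡ 201 (mod 629).
Squaring chain: 201 → 145; never reaches −1, so base 12 is a Miller–Rabin witness that 629 is composite.

201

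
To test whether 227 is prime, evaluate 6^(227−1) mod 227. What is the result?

1

6^1 ≡ 6 (mod 227)
6^2 ≡ 6^2 = 36 ≡ 36 (mod 227)
6^4 ≡ 36^2 = 1296 ≡ 161 (mod 227)
6^8 ≡ 161^2 = 25921 ≡ 43 (mod 227)
6^16 ≡ 43^2 = 1849 ≡ 33 (mod 227)
6^32 ≡ 33^2 = 1089 ≡ 181 (mod 227)
6^64 ≡ 181^2 = 32761 ≡ 73 (mod 227)
6^128 ≡ 73^2 = 5329 ≡ 108 (mod 227)
226 = 128 + 64 + 32 + 2 in binary powers of 2.
So 6^226 ≡ 108 · 73 · 181 · 36 ≡ 1 (mod 227).
Since the result is 1, base 6 gives no evidence that 227 is composite.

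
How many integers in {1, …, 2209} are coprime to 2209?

Factor: 2209 = 47^2.
φ(2209) = 47^1·(47−1) = 2162.

2162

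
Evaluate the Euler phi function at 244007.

Factor: 244007 = 23 · 103^2.
φ(244007) = (23−1) · 103^1·(103−1) = 22 · 10506 = 231132.

231132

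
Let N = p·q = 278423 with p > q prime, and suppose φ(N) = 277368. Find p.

547

φ(n) = (p−1)(q−1) = n − (p+q) + 1, so p + q = 278423 − 277368 + 1 = 1056.
p and q are the roots of t² − 1056t + 278423 = 0.
Discriminant: 1056² − 4·278423 = 1115136 − 1113692 = 1444; √1444 = 38.
q = (1056 − 38)/2 = 509, p = (1056 + 38)/2 = 547.
Check: 509 · 547 = 278423.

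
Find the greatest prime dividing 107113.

107113 = 43 · 2491
2491 = 47 · 53
53 is prime.
So 107113 = 43 · 47 · 53; the largest prime factor is 53.

53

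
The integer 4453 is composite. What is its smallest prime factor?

61

4453 is odd.
Digit sum 16, not divisible by 3.
Ends in 3: not divisible by 5.
7: 4453 = 7·636 + 1
11: 4453 = 11·404 + 9
13: 4453 = 13·342 + 7
17: 4453 = 17·261 + 16
19: 4453 = 19·234 + 7
23: 4453 = 23·193 + 14
29: 4453 = 29·153 + 16
31: 4453 = 31·143 + 20
37: 4453 = 37·120 + 13
41: 4453 = 41·108 + 25
43: 4453 = 43·103 + 24
47: 4453 = 47·94 + 35
53: 4453 = 53·84 + 1
59: 4453 = 59·75 + 28
61: 4453 = 61·73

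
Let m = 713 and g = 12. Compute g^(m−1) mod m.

12^1 ≡ 12 (mod 713)
12^2 ≡ 12^2 = 144 ≡ 144 (mod 713)
12^4 ≡ 144^2 = 20736 ≡ 59 (mod 713)
12^8 ≡ 59^2 = 3481 ≡ 629 (mod 713)
12^16 ≡ 629^2 = 395641 ≡ 639 (mod 713)
12^32 ≡ 639^2 = 408321 ≡ 485 (mod 713)
12^64 ≡ 485^2 = 235225 ≡ 648 (mod 713)
12^128 ≡ 648^2 = 419904 ≡ 660 (mod 713)
12^256 ≡ 660^2 = 435600 ≡ 670 (mod 713)
12^512 ≡ 670^2 = 448900 ≡ 423 (mod 713)
712 = 512 + 128 + 64 + 8 in binary powers of 2.
So 12^712 ≡ 423 · 660 · 648 · 629 ≡ 100 (mod 713).
Since 100 ≠ 1, base 12 is a Fermat witness: 713 is composite.

100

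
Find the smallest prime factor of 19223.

47

19223 is odd.
Digit sum 17, not divisible by 3.
Ends in 3: not divisible by 5.
7: 19223 = 7·2746 + 1
11: 19223 = 11·1747 + 6
13: 19223 = 13·1478 + 9
17: 19223 = 17·1130 + 13
19: 19223 = 19·1011 + 14
23: 19223 = 23·835 + 18
29: 19223 = 29·662 + 25
31: 19223 = 31·620 + 3
37: 19223 = 37·519 + 20
41: 19223 = 41·468 + 35
43: 19223 = 43·447 + 2
47: 19223 = 47·409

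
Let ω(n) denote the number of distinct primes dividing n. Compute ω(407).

407 = 11 · 37
407 = 11 · 37, which has 2 distinct prime factors.

2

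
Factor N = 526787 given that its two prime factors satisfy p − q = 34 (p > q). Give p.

Since p = q + 34, we have 526787 = q(q + 34), so q² + 34q − 526787 = 0.
Discriminant: 34² + 4·526787 = 1156 + 2107148 = 2108304; √2108304 = 1452.
q = (−34 + 1452)/2 = 709, and p = q + 34 = 743.
Check: 709 · 743 = 526787.

743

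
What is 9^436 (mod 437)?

9^1 ≡ 9 (mod 437)
9^2 ≡ 9^2 = 81 ≡ 81 (mod 437)
9^4 ≡ 81^2 = 6561 ≡ 6 (mod 437)
9^8 ≡ 6^2 = 36 ≡ 36 (mod 437)
9^16 ≡ 36^2 = 1296 ≡ 422 (mod 437)
9^32 ≡ 422^2 = 178084 ≡ 225 (mod 437)
9^64 ≡ 225^2 = 50625 ≡ 370 (mod 437)
9^128 ≡ 370^2 = 136900 ≡ 119 (mod 437)
9^256 ≡ 119^2 = 14161 ≡ 177 (mod 437)
436 = 256 + 128 + 32 + 16 + 4 in binary powers of 2.
So 9^436 ≡ 177 · 119 · 225 · 422 · 6 ≡ 234 (mod 437).
Since 234 ≠ 1, base 9 is a Fermat witness: 437 is composite.

234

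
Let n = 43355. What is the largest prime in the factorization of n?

43355 = 5 · 8671
8671 = 13 · 667
667 = 23 · 29
29 is prime.
So 43355 = 5 · 13 · 23 · 29; the largest prime factor is 29.

29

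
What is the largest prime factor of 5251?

89

5251 = 59 · 89
89 is prime.
So 5251 = 59 · 89; the largest prime factor is 89.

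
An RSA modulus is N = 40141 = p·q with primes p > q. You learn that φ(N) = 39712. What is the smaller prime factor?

137

φ(n) = (p−1)(q−1) = n − (p+q) + 1, so p + q = 40141 − 39712 + 1 = 430.
p and q are the roots of t² − 430t + 40141 = 0.
Discriminant: 430² − 4·40141 = 184900 − 160564 = 24336; √24336 = 156.
q = (430 − 156)/2 = 137, p = (430 + 156)/2 = 293.
Check: 137 · 293 = 40141.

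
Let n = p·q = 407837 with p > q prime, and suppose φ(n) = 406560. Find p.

φ(n) = (p−1)(q−1) = n − (p+q) + 1, so p + q = 407837 − 406560 + 1 = 1278.
p and q are the roots of t² − 1278t + 407837 = 0.
Discriminant: 1278² − 4·407837 = 1633284 − 1631348 = 1936; √1936 = 44.
q = (1278 − 44)/2 = 617, p = (1278 + 44)/2 = 661.
Check: 617 · 661 = 407837.

661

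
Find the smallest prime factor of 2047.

2047 is odd.
Digit sum 13, not divisible by 3.
Ends in 7: not divisible by 5.
7: 2047 = 7·292 + 3
11: 2047 = 11·186 + 1
13: 2047 = 13·157 + 6
17: 2047 = 17·120 + 7
19: 2047 = 19·107 + 14
23: 2047 = 23·89

23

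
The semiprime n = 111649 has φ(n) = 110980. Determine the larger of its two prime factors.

359

φ(n) = (p−1)(q−1) = n − (p+q) + 1, so p + q = 111649 − 110980 + 1 = 670.
p and q are the roots of t² − 670t + 111649 = 0.
Discriminant: 670² − 4·111649 = 448900 − 446596 = 2304; √2304 = 48.
q = (670 − 48)/2 = 311, p = (670 + 48)/2 = 359.
Check: 311 · 359 = 111649.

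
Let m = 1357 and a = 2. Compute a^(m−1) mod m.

997

2^1 ≡ 2 (mod 1357)
2^2 ≡ 2^2 = 4 ≡ 4 (mod 1357)
2^4 ≡ 4^2 = 16 ≡ 16 (mod 1357)
2^8 ≡ 16^2 = 256 ≡ 256 (mod 1357)
2^16 ≡ 256^2 = 65536 ≡ 400 (mod 1357)
2^32 ≡ 400^2 = 160000 ≡ 1231 (mod 1357)
2^64 ≡ 1231^2 = 1515361 ≡ 949 (mod 1357)
2^128 ≡ 949^2 = 900601 ≡ 910 (mod 1357)
2^256 ≡ 910^2 = 828100 ≡ 330 (mod 1357)
2^512 ≡ 330^2 = 108900 ≡ 340 (mod 1357)
2^1024 ≡ 340^2 = 115600 ≡ 255 (mod 1357)
1356 = 1024 + 256 + 64 + 8 + 4 in binary powers of 2.
So 2^1356 ≡ 255 · 330 · 949 · 256 · 16 ≡ 997 (mod 1357).
Since 997 ≠ 1, base 2 is a Fermat witness: 1357 is composite.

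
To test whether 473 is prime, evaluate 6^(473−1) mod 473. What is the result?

135

6^1 ≡ 6 (mod 473)
6^2 ≡ 6^2 = 36 ≡ 36 (mod 473)
6^4 ≡ 36^2 = 1296 ≡ 350 (mod 473)
6^8 ≡ 350^2 = 122500 ≡ 466 (mod 473)
6^16 ≡ 466^2 = 217156 ≡ 49 (mod 473)
6^32 ≡ 49^2 = 2401 ≡ 36 (mod 473)
6^64 ≡ 36^2 = 1296 ≡ 350 (mod 473)
6^128 ≡ 350^2 = 122500 ≡ 466 (mod 473)
6^256 ≡ 466^2 = 217156 ≡ 49 (mod 473)
472 = 256 + 128 + 64 + 16 + 8 in binary powers of 2.
So 6^472 ≡ 49 · 466 · 350 · 49 · 466 ≡ 135 (mod 473).
Since 135 ≠ 1, base 6 is a Fermat witness: 473 is composite.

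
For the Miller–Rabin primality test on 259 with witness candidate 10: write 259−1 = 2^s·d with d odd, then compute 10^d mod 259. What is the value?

259 − 1 = 258 = 2^1 · 129, so d = 129.
10^1 ≡ 10 (mod 259)
10^2 ≡ 10^2 = 100 ≡ 100 (mod 259)
10^4 ≡ 100^2 = 10000 ≡ 158 (mod 259)
10^8 ≡ 158^2 = 24964 ≡ 100 (mod 259)
10^16 ≡ 100^2 = 10000 ≡ 158 (mod 259)
10^32 ≡ 158^2 = 24964 ≡ 100 (mod 259)
10^64 ≡ 100^2 = 10000 ≡ 158 (mod 259)
10^128 ≡ 158^2 = 24964 ≡ 100 (mod 259)
129 = 128 + 1 in binary powers of 2.
So 10^129 ≡ 100 · 10 ≡ 223 (mod 259).
Squaring chain: 223; never reaches −1, so base 10 is a Miller–Rabin witness that 259 is composite.

223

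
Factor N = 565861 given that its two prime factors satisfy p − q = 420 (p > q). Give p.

Since p = q + 420, we have 565861 = q(q + 420), so q² + 420q − 565861 = 0.
Discriminant: 420² + 4·565861 = 176400 + 2263444 = 2439844; √2439844 = 1562.
q = (−420 + 1562)/2 = 571, and p = q + 420 = 991.
Check: 571 · 991 = 565861.

991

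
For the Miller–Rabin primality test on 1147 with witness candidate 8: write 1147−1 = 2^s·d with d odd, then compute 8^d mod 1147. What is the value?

450

1147 − 1 = 1146 = 2^1 · 573, so d = 573.
8^1 ≡ 8 (mod 1147)
8^2 ≡ 8^2 = 64 ≡ 64 (mod 1147)
8^4 ≡ 64^2 = 4096 ≡ 655 (mod 1147)
8^8 ≡ 655^2 = 429025 ≡ 47 (mod 1147)
8^16 ≡ 47^2 = 2209 ≡ 1062 (mod 1147)
8^32 ≡ 1062^2 = 1127844 ≡ 343 (mod 1147)
8^64 ≡ 343^2 = 117649 ≡ 655 (mod 1147)
8^128 ≡ 655^2 = 429025 ≡ 47 (mod 1147)
8^256 ≡ 47^2 = 2209 ≡ 1062 (mod 1147)
8^512 ≡ 1062^2 = 1127844 ≡ 343 (mod 1147)
573 = 512 + 32 + 16 + 8 + 4 + 1 in binary powers of 2.
So 8^573 ≡ 343 · 343 · 1062 · 47 · 655 · 8 ≡ 450 (mod 1147).
Squaring chain: 450; never reaches −1, so base 8 is a Miller–Rabin witness that 1147 is composite.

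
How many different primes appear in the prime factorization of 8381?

8381 = 17^2 · 29
8381 = 17^2 · 29, which has 2 distinct prime factors.

2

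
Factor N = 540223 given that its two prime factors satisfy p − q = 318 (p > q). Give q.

Since p = q + 318, we have 540223 = q(q + 318), so q² + 318q − 540223 = 0.
Discriminant: 318² + 4·540223 = 101124 + 2160892 = 2262016; √2262016 = 1504.
q = (−318 + 1504)/2 = 593, and p = q + 318 = 911.
Check: 593 · 911 = 540223.

593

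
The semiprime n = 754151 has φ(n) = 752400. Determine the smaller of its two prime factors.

φ(n) = (p−1)(q−1) = n − (p+q) + 1, so p + q = 754151 − 752400 + 1 = 1752.
p and q are the roots of t² − 1752t + 754151 = 0.
Discriminant: 1752² − 4·754151 = 3069504 − 3016604 = 52900; √52900 = 230.
q = (1752 − 230)/2 = 761, p = (1752 + 230)/2 = 991.
Check: 761 · 991 = 754151.

761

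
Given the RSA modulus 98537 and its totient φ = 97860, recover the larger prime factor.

φ(n) = (p−1)(q−1) = n − (p+q) + 1, so p + q = 98537 − 97860 + 1 = 678.
p and q are the roots of t² − 678t + 98537 = 0.
Discriminant: 678² − 4·98537 = 459684 − 394148 = 65536; √65536 = 256.
q = (678 − 256)/2 = 211, p = (678 + 256)/2 = 467.
Check: 211 · 467 = 98537.

467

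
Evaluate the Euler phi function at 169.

Factor: 169 = 13^2.
φ(169) = 13^1·(13−1) = 156.

156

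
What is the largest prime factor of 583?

53

583 = 11 · 53
53 is prime.
So 583 = 11 · 53; the largest prime factor is 53.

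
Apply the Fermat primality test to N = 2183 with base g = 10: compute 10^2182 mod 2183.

10^1 ≡ 10 (mod 2183)
10^2 ≡ 10^2 = 100 ≡ 100 (mod 2183)
10^4 ≡ 100^2 = 10000 ≡ 1268 (mod 2183)
10^8 ≡ 1268^2 = 1607824 ≡ 1136 (mod 2183)
10^16 ≡ 1136^2 = 1290496 ≡ 343 (mod 2183)
10^32 ≡ 343^2 = 117649 ≡ 1950 (mod 2183)
10^64 ≡ 1950^2 = 3802500 ≡ 1897 (mod 2183)
10^128 ≡ 1897^2 = 3598609 ≡ 1025 (mod 2183)
10^256 ≡ 1025^2 = 1050625 ≡ 602 (mod 2183)
10^512 ≡ 602^2 = 362404 ≡ 26 (mod 2183)
10^1024 ≡ 26^2 = 676 ≡ 676 (mod 2183)
10^2048 ≡ 676^2 = 456976 ≡ 729 (mod 2183)
2182 = 2048 + 128 + 4 + 2 in binary powers of 2.
So 10^2182 ≡ 729 · 1025 · 1268 · 100 ≡ 972 (mod 2183).
Since 972 ≠ 1, base 10 is a Fermat witness: 2183 is composite.

972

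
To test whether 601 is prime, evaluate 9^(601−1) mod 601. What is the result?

9^1 ≡ 9 (mod 601)
9^2 ≡ 9^2 = 81 ≡ 81 (mod 601)
9^4 ≡ 81^2 = 6561 ≡ 551 (mod 601)
9^8 ≡ 551^2 = 303601 ≡ 96 (mod 601)
9^16 ≡ 96^2 = 9216 ≡ 201 (mod 601)
9^32 ≡ 201^2 = 40401 ≡ 134 (mod 601)
9^64 ≡ 134^2 = 17956 ≡ 527 (mod 601)
9^128 ≡ 527^2 = 277729 ≡ 67 (mod 601)
9^256 ≡ 67^2 = 4489 ≡ 282 (mod 601)
9^512 ≡ 282^2 = 79524 ≡ 192 (mod 601)
600 = 512 + 64 + 16 + 8 in binary powers of 2.
So 9^600 ≡ 192 · 527 · 201 · 96 ≡ 1 (mod 601).
Since the result is 1, base 9 gives no evidence that 601 is composite.

1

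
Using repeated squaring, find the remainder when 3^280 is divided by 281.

3^1 ≡ 3 (mod 281)
3^2 ≡ 3^2 = 9 ≡ 9 (mod 281)
3^4 ≡ 9^2 = 81 ≡ 81 (mod 281)
3^8 ≡ 81^2 = 6561 ≡ 98 (mod 281)
3^16 ≡ 98^2 = 9604 ≡ 50 (mod 281)
3^32 ≡ 50^2 = 2500 ≡ 252 (mod 281)
3^64 ≡ 252^2 = 63504 ≡ 279 (mod 281)
3^128 ≡ 279^2 = 77841 ≡ 4 (mod 281)
3^256 ≡ 4^2 = 16 ≡ 16 (mod 281)
280 = 256 + 16 + 8 in binary powers of 2.
So 3^280 ≡ 16 · 50 · 98 ≡ 1 (mod 281).
Since the result is 1, base 3 gives no evidence that 281 is composite.

1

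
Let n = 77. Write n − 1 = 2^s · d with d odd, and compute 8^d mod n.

77 − 1 = 76 = 2^2 · 19, so d = 19.
8^1 ≡ 8 (mod 77)
8^2 ≡ 8^2 = 64 ≡ 64 (mod 77)
8^4 ≡ 64^2 = 4096 ≡ 15 (mod 77)
8^8 ≡ 15^2 = 225 ≡ 71 (mod 77)
8^16 ≡ 71^2 = 5041 ≡ 36 (mod 77)
19 = 16 + 2 + 1 in binary powers of 2.
So 8^19 ≡ 36 · 64 · 8 ≡ 29 (mod 77).
Squaring chain: 29 → 71; never reaches −1, so base 8 is a Miller–Rabin witness that 77 is composite.

29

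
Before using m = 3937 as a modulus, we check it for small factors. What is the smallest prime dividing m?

31

3937 is odd.
Digit sum 22, not divisible by 3.
Ends in 7: not divisible by 5.
7: 3937 = 7·562 + 3
11: 3937 = 11·357 + 10
13: 3937 = 13·302 + 11
17: 3937 = 17·231 + 10
19: 3937 = 19·207 + 4
23: 3937 = 23·171 + 4
29: 3937 = 29·135 + 22
31: 3937 = 31·127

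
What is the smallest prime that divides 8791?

59

8791 is odd.
Digit sum 25, not divisible by 3.
Ends in 1: not divisible by 5.
7: 8791 = 7·1255 + 6
11: 8791 = 11·799 + 2
13: 8791 = 13·676 + 3
17: 8791 = 17·517 + 2
19: 8791 = 19·462 + 13
23: 8791 = 23·382 + 5
29: 8791 = 29·303 + 4
31: 8791 = 31·283 + 18
37: 8791 = 37·237 + 22
41: 8791 = 41·214 + 17
43: 8791 = 43·204 + 19
47: 8791 = 47·187 + 2
53: 8791 = 53·165 + 46
59: 8791 = 59·149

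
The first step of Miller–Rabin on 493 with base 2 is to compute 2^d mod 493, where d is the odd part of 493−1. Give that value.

76

493 − 1 = 492 = 2^2 · 123, so d = 123.
2^1 ≡ 2 (mod 493)
2^2 ≡ 2^2 = 4 ≡ 4 (mod 493)
2^4 ≡ 4^2 = 16 ≡ 16 (mod 493)
2^8 ≡ 16^2 = 256 ≡ 256 (mod 493)
2^16 ≡ 256^2 = 65536 ≡ 460 (mod 493)
2^32 ≡ 460^2 = 211600 ≡ 103 (mod 493)
2^64 ≡ 103^2 = 10609 ≡ 256 (mod 493)
123 = 64 + 32 + 16 + 8 + 2 + 1 in binary powers of 2.
So 2^123 ≡ 256 · 103 · 460 · 256 · 4 · 2 ≡ 76 (mod 493).
Squaring chain: 76 → 353; never reaches −1, so base 2 is a Miller–Rabin witness that 493 is composite.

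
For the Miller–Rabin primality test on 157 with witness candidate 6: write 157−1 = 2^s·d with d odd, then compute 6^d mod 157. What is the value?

157 − 1 = 156 = 2^2 · 39, so d = 39.
6^1 ≡ 6 (mod 157)
6^2 ≡ 6^2 = 36 ≡ 36 (mod 157)
6^4 ≡ 36^2 = 1296 ≡ 40 (mod 157)
6^8 ≡ 40^2 = 1600 ≡ 30 (mod 157)
6^16 ≡ 30^2 = 900 ≡ 115 (mod 157)
6^32 ≡ 115^2 = 13225 ≡ 37 (mod 157)
39 = 32 + 4 + 2 + 1 in binary powers of 2.
So 6^39 ≡ 37 · 40 · 36 · 6 ≡ 28 (mod 157).
Squaring chain: 28 → 156; reaches −1, so base 6 does not prove 157 composite.

28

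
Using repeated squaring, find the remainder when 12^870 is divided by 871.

92

12^1 ≡ 12 (mod 871)
12^2 ≡ 12^2 = 144 ≡ 144 (mod 871)
12^4 ≡ 144^2 = 20736 ≡ 703 (mod 871)
12^8 ≡ 703^2 = 494209 ≡ 352 (mod 871)
12^16 ≡ 352^2 = 123904 ≡ 222 (mod 871)
12^32 ≡ 222^2 = 49284 ≡ 508 (mod 871)
12^64 ≡ 508^2 = 258064 ≡ 248 (mod 871)
12^128 ≡ 248^2 = 61504 ≡ 534 (mod 871)
12^256 ≡ 534^2 = 285156 ≡ 339 (mod 871)
12^512 ≡ 339^2 = 114921 ≡ 820 (mod 871)
870 = 512 + 256 + 64 + 32 + 4 + 2 in binary powers of 2.
So 12^870 ≡ 820 · 339 · 248 · 508 · 703 · 144 ≡ 92 (mod 871).
Since 92 ≠ 1, base 12 is a Fermat witness: 871 is composite.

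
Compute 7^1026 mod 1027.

7^1 ≡ 7 (mod 1027)
7^2 ≡ 7^2 = 49 ≡ 49 (mod 1027)
7^4 ≡ 49^2 = 2401 ≡ 347 (mod 1027)
7^8 ≡ 347^2 = 120409 ≡ 250 (mod 1027)
7^16 ≡ 250^2 = 62500 ≡ 880 (mod 1027)
7^32 ≡ 880^2 = 774400 ≡ 42 (mod 1027)
7^64 ≡ 42^2 = 1764 ≡ 737 (mod 1027)
7^128 ≡ 737^2 = 543169 ≡ 913 (mod 1027)
7^256 ≡ 913^2 = 833569 ≡ 672 (mod 1027)
7^512 ≡ 672^2 = 451584 ≡ 731 (mod 1027)
7^1024 ≡ 731^2 = 534361 ≡ 321 (mod 1027)
1026 = 1024 + 2 in binary powers of 2.
So 7^1026 ≡ 321 · 49 ≡ 324 (mod 1027).
Since 324 ≠ 1, base 7 is a Fermat witness: 1027 is composite.

324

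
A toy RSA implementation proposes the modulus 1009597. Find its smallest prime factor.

1009597 is odd.
Digit sum 31, not divisible by 3.
Ends in 7: not divisible by 5.
7: 1009597 = 7·144228 + 1
11: 1009597 = 11·91781 + 6
13: 1009597 = 13·77661 + 4
17: 1009597 = 17·59388 + 1
19: 1009597 = 19·53136 + 13
23: 1009597 = 23·43895 + 12
29: 1009597 = 29·34813 + 20
31: 1009597 = 31·32567 + 20
37: 1009597 = 37·27286 + 15
41: 1009597 = 41·24624 + 13
43: 1009597 = 43·23479

43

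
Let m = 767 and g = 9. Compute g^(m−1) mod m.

607

9^1 ≡ 9 (mod 767)
9^2 ≡ 9^2 = 81 ≡ 81 (mod 767)
9^4 ≡ 81^2 = 6561 ≡ 425 (mod 767)
9^8 ≡ 425^2 = 180625 ≡ 380 (mod 767)
9^16 ≡ 380^2 = 144400 ≡ 204 (mod 767)
9^32 ≡ 204^2 = 41616 ≡ 198 (mod 767)
9^64 ≡ 198^2 = 39204 ≡ 87 (mod 767)
9^128 ≡ 87^2 = 7569 ≡ 666 (mod 767)
9^256 ≡ 666^2 = 443556 ≡ 230 (mod 767)
9^512 ≡ 230^2 = 52900 ≡ 744 (mod 767)
766 = 512 + 128 + 64 + 32 + 16 + 8 + 4 + 2 in binary powers of 2.
So 9^766 ≡ 744 · 666 · 87 · 198 · 204 · 380 · 425 · 81 ≡ 607 (mod 767).
Since 607 ≠ 1, base 9 is a Fermat witness: 767 is composite.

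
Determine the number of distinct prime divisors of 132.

132 = 2^2 · 33
33 = 3 · 11
132 = 2^2 · 3 · 11, which has 3 distinct prime factors.

3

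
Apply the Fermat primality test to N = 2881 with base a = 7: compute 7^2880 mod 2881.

7^1 ≡ 7 (mod 2881)
7^2 ≡ 7^2 = 49 ≡ 49 (mod 2881)
7^4 ≡ 49^2 = 2401 ≡ 2401 (mod 2881)
7^8 ≡ 2401^2 = 5764801 ≡ 2801 (mod 2881)
7^16 ≡ 2801^2 = 7845601 ≡ 638 (mod 2881)
7^32 ≡ 638^2 = 407044 ≡ 823 (mod 2881)
7^64 ≡ 823^2 = 677329 ≡ 294 (mod 2881)
7^128 ≡ 294^2 = 86436 ≡ 6 (mod 2881)
7^256 ≡ 6^2 = 36 ≡ 36 (mod 2881)
7^512 ≡ 36^2 = 1296 ≡ 1296 (mod 2881)
7^1024 ≡ 1296^2 = 1679616 ≡ 2874 (mod 2881)
7^2048 ≡ 2874^2 = 8259876 ≡ 49 (mod 2881)
2880 = 2048 + 512 + 256 + 64 in binary powers of 2.
So 7^2880 ≡ 49 · 1296 · 36 · 294 ≡ 560 (mod 2881).
Since 560 ≠ 1, base 7 is a Fermat witness: 2881 is composite.

560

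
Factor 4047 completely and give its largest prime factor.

71

4047 = 3 · 1349
1349 = 19 · 71
71 is prime.
So 4047 = 3 · 19 · 71; the largest prime factor is 71.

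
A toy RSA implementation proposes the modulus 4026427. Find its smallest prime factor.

4026427 is odd.
Digit sum 25, not divisible by 3.
Ends in 7: not divisible by 5.
7: 4026427 = 7·575203 + 6
11: 4026427 = 11·366038 + 9
13: 4026427 = 13·309725 + 2
17: 4026427 = 17·236848 + 11
19: 4026427 = 19·211917 + 4
23: 4026427 = 23·175062 + 1
29: 4026427 = 29·138842 + 9
31: 4026427 = 31·129884 + 23
37: 4026427 = 37·108822 + 13
41: 4026427 = 41·98205 + 22
43: 4026427 = 43·93637 + 36
47: 4026427 = 47·85668 + 31
53: 4026427 = 53·75970 + 17
59: 4026427 = 59·68244 + 31
61: 4026427 = 61·66007

61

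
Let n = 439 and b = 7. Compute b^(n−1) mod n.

1

7^1 ≡ 7 (mod 439)
7^2 ≡ 7^2 = 49 ≡ 49 (mod 439)
7^4 ≡ 49^2 = 2401 ≡ 206 (mod 439)
7^8 ≡ 206^2 = 42436 ≡ 292 (mod 439)
7^16 ≡ 292^2 = 85264 ≡ 98 (mod 439)
7^32 ≡ 98^2 = 9604 ≡ 385 (mod 439)
7^64 ≡ 385^2 = 148225 ≡ 282 (mod 439)
7^128 ≡ 282^2 = 79524 ≡ 65 (mod 439)
7^256 ≡ 65^2 = 4225 ≡ 274 (mod 439)
438 = 256 + 128 + 32 + 16 + 4 + 2 in binary powers of 2.
So 7^438 ≡ 274 · 65 · 385 · 98 · 206 · 49 ≡ 1 (mod 439).
Since the result is 1, base 7 gives no evidence that 439 is composite.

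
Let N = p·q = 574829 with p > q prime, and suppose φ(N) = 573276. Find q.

607

φ(n) = (p−1)(q−1) = n − (p+q) + 1, so p + q = 574829 − 573276 + 1 = 1554.
p and q are the roots of t² − 1554t + 574829 = 0.
Discriminant: 1554² − 4·574829 = 2414916 − 2299316 = 115600; √115600 = 340.
q = (1554 − 340)/2 = 607, p = (1554 + 340)/2 = 947.
Check: 607 · 947 = 574829.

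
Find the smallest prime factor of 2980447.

2980447 is odd.
Digit sum 34, not divisible by 3.
Ends in 7: not divisible by 5.
7: 2980447 = 7·425778 + 1
11: 2980447 = 11·270949 + 8
13: 2980447 = 13·229265 + 2
17: 2980447 = 17·175320 + 7
19: 2980447 = 19·156865 + 12
23: 2980447 = 23·129584 + 15
29: 2980447 = 29·102774 + 1
31: 2980447 = 31·96143 + 14
37: 2980447 = 37·80552 + 23
41: 2980447 = 41·72693 + 34
43: 2980447 = 43·69312 + 31
47: 2980447 = 47·63413 + 36
53: 2980447 = 53·56234 + 45
59: 2980447 = 59·50516 + 3
61: 2980447 = 61·48859 + 48
67: 2980447 = 67·44484 + 19
71: 2980447 = 71·41978 + 9
73: 2980447 = 73·40828 + 3
79: 2980447 = 79·37727 + 14
83: 2980447 = 83·35909

83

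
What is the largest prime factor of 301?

301 = 7 · 43
43 is prime.
So 301 = 7 · 43; the largest prime factor is 43.

43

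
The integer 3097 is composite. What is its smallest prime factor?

3097 is odd.
Digit sum 19, not divisible by 3.
Ends in 7: not divisible by 5.
7: 3097 = 7·442 + 3
11: 3097 = 11·281 + 6
13: 3097 = 13·238 + 3
17: 3097 = 17·182 + 3
19: 3097 = 19·163

19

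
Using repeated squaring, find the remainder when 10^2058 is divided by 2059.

10^1 ≡ 10 (mod 2059)
10^2 ≡ 10^2 = 100 ≡ 100 (mod 2059)
10^4 ≡ 100^2 = 10000 ≡ 1764 (mod 2059)
10^8 ≡ 1764^2 = 3111696 ≡ 547 (mod 2059)
10^16 ≡ 547^2 = 299209 ≡ 654 (mod 2059)
10^32 ≡ 654^2 = 427716 ≡ 1503 (mod 2059)
10^64 ≡ 1503^2 = 2259009 ≡ 286 (mod 2059)
10^128 ≡ 286^2 = 81796 ≡ 1495 (mod 2059)
10^256 ≡ 1495^2 = 2235025 ≡ 1010 (mod 2059)
10^512 ≡ 1010^2 = 1020100 ≡ 895 (mod 2059)
10^1024 ≡ 895^2 = 801025 ≡ 74 (mod 2059)
10^2048 ≡ 74^2 = 5476 ≡ 1358 (mod 2059)
2058 = 2048 + 8 + 2 in binary powers of 2.
So 10^2058 ≡ 1358 · 547 · 100 ≡ 57 (mod 2059).
Since 57 ≠ 1, base 10 is a Fermat witness: 2059 is composite.

57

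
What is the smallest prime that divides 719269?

719269 is odd.
Digit sum 34, not divisible by 3.
Ends in 9: not divisible by 5.
7: 719269 = 7·102752 + 5
11: 719269 = 11·65388 + 1
13: 719269 = 13·55328 + 5
17: 719269 = 17·42309 + 16
19: 719269 = 19·37856 + 5
23: 719269 = 23·31272 + 13
29: 719269 = 29·24802 + 11
31: 719269 = 31·23202 + 7
37: 719269 = 37·19439 + 26
41: 719269 = 41·17543 + 6
43: 719269 = 43·16727 + 8
47: 719269 = 47·15303 + 28
53: 719269 = 53·13571 + 6
59: 719269 = 59·12191

59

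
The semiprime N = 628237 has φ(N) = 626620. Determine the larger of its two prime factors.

971

φ(n) = (p−1)(q−1) = n − (p+q) + 1, so p + q = 628237 − 626620 + 1 = 1618.
p and q are the roots of t² − 1618t + 628237 = 0.
Discriminant: 1618² − 4·628237 = 2617924 − 2512948 = 104976; √104976 = 324.
q = (1618 − 324)/2 = 647, p = (1618 + 324)/2 = 971.
Check: 647 · 971 = 628237.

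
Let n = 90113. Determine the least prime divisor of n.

90113 is odd.
Digit sum 14, not divisible by 3.
Ends in 3: not divisible by 5.
7: 90113 = 7·12873 + 2
11: 90113 = 11·8192 + 1
13: 90113 = 13·6931 + 10
17: 90113 = 17·5300 + 13
19: 90113 = 19·4742 + 15
23: 90113 = 23·3917 + 22
29: 90113 = 29·3107 + 10
31: 90113 = 31·2906 + 27
37: 90113 = 37·2435 + 18
41: 90113 = 41·2197 + 36
43: 90113 = 43·2095 + 28
47: 90113 = 47·1917 + 14
53: 90113 = 53·1700 + 13
59: 90113 = 59·1527 + 20
61: 90113 = 61·1477 + 16
67: 90113 = 67·1344 + 65
71: 90113 = 71·1269 + 14
73: 90113 = 73·1234 + 31
79: 90113 = 79·1140 + 53
83: 90113 = 83·1085 + 58
89: 90113 = 89·1012 + 45
97: 90113 = 97·929

97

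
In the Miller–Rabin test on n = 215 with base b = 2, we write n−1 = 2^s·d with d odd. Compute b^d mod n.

215 − 1 = 214 = 2^1 · 107, so d = 107.
2^1 ≡ 2 (mod 215)
2^2 ≡ 2^2 = 4 ≡ 4 (mod 215)
2^4 ≡ 4^2 = 16 ≡ 16 (mod 215)
2^8 ≡ 16^2 = 256 ≡ 41 (mod 215)
2^16 ≡ 41^2 = 1681 ≡ 176 (mod 215)
2^32 ≡ 176^2 = 30976 ≡ 16 (mod 215)
2^64 ≡ 16^2 = 256 ≡ 41 (mod 215)
107 = 64 + 32 + 8 + 2 + 1 in binary powers of 2.
So 2^107 ≡ 41 · 16 · 41 · 4 · 2 ≡ 168 (mod 215).
Squaring chain: 168; never reaches −1, so base 2 is a Miller–Rabin witness that 215 is composite.

168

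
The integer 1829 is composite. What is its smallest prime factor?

31

1829 is odd.
Digit sum 20, not divisible by 3.
Ends in 9: not divisible by 5.
7: 1829 = 7·261 + 2
11: 1829 = 11·166 + 3
13: 1829 = 13·140 + 9
17: 1829 = 17·107 + 10
19: 1829 = 19·96 + 5
23: 1829 = 23·79 + 12
29: 1829 = 29·63 + 2
31: 1829 = 31·59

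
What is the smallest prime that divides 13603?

61

13603 is odd.
Digit sum 13, not divisible by 3.
Ends in 3: not divisible by 5.
7: 13603 = 7·1943 + 2
11: 13603 = 11·1236 + 7
13: 13603 = 13·1046 + 5
17: 13603 = 17·800 + 3
19: 13603 = 19·715 + 18
23: 13603 = 23·591 + 10
29: 13603 = 29·469 + 2
31: 13603 = 31·438 + 25
37: 13603 = 37·367 + 24
41: 13603 = 41·331 + 32
43: 13603 = 43·316 + 15
47: 13603 = 47·289 + 20
53: 13603 = 53·256 + 35
59: 13603 = 59·230 + 33
61: 13603 = 61·223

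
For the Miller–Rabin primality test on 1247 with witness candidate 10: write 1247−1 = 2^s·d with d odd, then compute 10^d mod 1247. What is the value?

1247 − 1 = 1246 = 2^1 · 623, so d = 623.
10^1 ≡ 10 (mod 1247)
10^2 ≡ 10^2 = 100 ≡ 100 (mod 1247)
10^4 ≡ 100^2 = 10000 ≡ 24 (mod 1247)
10^8 ≡ 24^2 = 576 ≡ 576 (mod 1247)
10^16 ≡ 576^2 = 331776 ≡ 74 (mod 1247)
10^32 ≡ 74^2 = 5476 ≡ 488 (mod 1247)
10^64 ≡ 488^2 = 238144 ≡ 1214 (mod 1247)
10^128 ≡ 1214^2 = 1473796 ≡ 1089 (mod 1247)
10^256 ≡ 1089^2 = 1185921 ≡ 24 (mod 1247)
10^512 ≡ 24^2 = 576 ≡ 576 (mod 1247)
623 = 512 + 64 + 32 + 8 + 4 + 2 + 1 in binary powers of 2.
So 10^623 ≡ 576 · 1214 · 488 · 576 · 24 · 100 · 10 ≡ 423 (mod 1247).
Squaring chain: 423; never reaches −1, so base 10 is a Miller–Rabin witness that 1247 is composite.

423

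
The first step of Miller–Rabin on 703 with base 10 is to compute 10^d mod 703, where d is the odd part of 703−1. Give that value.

75

703 − 1 = 702 = 2^1 · 351, so d = 351.
10^1 ≡ 10 (mod 703)
10^2 ≡ 10^2 = 100 ≡ 100 (mod 703)
10^4 ≡ 100^2 = 10000 ≡ 158 (mod 703)
10^8 ≡ 158^2 = 24964 ≡ 359 (mod 703)
10^16 ≡ 359^2 = 128881 ≡ 232 (mod 703)
10^32 ≡ 232^2 = 53824 ≡ 396 (mod 703)
10^64 ≡ 396^2 = 156816 ≡ 47 (mod 703)
10^128 ≡ 47^2 = 2209 ≡ 100 (mod 703)
10^256 ≡ 100^2 = 10000 ≡ 158 (mod 703)
351 = 256 + 64 + 16 + 8 + 4 + 2 + 1 in binary powers of 2.
So 10^351 ≡ 158 · 47 · 232 · 359 · 158 · 100 · 10 ≡ 75 (mod 703).
Squaring chain: 75; never reaches −1, so base 10 is a Miller–Rabin witness that 703 is composite.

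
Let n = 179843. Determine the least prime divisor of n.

179843 is odd.
Digit sum 32, not divisible by 3.
Ends in 3: not divisible by 5.
7: 179843 = 7·25691 + 6
11: 179843 = 11·16349 + 4
13: 179843 = 13·13834 + 1
17: 179843 = 17·10579

17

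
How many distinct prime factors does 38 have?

2

38 = 2 · 19
38 = 2 · 19, which has 2 distinct prime factors.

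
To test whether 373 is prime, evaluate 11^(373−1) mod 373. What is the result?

1

11^1 ≡ 11 (mod 373)
11^2 ≡ 11^2 = 121 ≡ 121 (mod 373)
11^4 ≡ 121^2 = 14641 ≡ 94 (mod 373)
11^8 ≡ 94^2 = 8836 ≡ 257 (mod 373)
11^16 ≡ 257^2 = 66049 ≡ 28 (mod 373)
11^32 ≡ 28^2 = 784 ≡ 38 (mod 373)
11^64 ≡ 38^2 = 1444 ≡ 325 (mod 373)
11^128 ≡ 325^2 = 105625 ≡ 66 (mod 373)
11^256 ≡ 66^2 = 4356 ≡ 253 (mod 373)
372 = 256 + 64 + 32 + 16 + 4 in binary powers of 2.
So 11^372 ≡ 253 · 325 · 38 · 28 · 94 ≡ 1 (mod 373).
Since the result is 1, base 11 gives no evidence that 373 is composite.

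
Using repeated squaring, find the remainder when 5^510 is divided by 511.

5^1 ≡ 5 (mod 511)
5^2 ≡ 5^2 = 25 ≡ 25 (mod 511)
5^4 ≡ 25^2 = 625 ≡ 114 (mod 511)
5^8 ≡ 114^2 = 12996 ≡ 221 (mod 511)
5^16 ≡ 221^2 = 48841 ≡ 296 (mod 511)
5^32 ≡ 296^2 = 87616 ≡ 235 (mod 511)
5^64 ≡ 235^2 = 55225 ≡ 37 (mod 511)
5^128 ≡ 37^2 = 1369 ≡ 347 (mod 511)
5^256 ≡ 347^2 = 120409 ≡ 324 (mod 511)
510 = 256 + 128 + 64 + 32 + 16 + 8 + 4 + 2 in binary powers of 2.
So 5^510 ≡ 324 · 347 · 37 · 235 · 296 · 221 · 114 · 25 ≡ 295 (mod 511).
Since 295 ≠ 1, base 5 is a Fermat witness: 511 is composite.

295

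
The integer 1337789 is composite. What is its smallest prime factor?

1337789 is odd.
Digit sum 38, not divisible by 3.
Ends in 9: not divisible by 5.
7: 1337789 = 7·191112 + 5
11: 1337789 = 11·121617 + 2
13: 1337789 = 13·102906 + 11
17: 1337789 = 17·78693 + 8
19: 1337789 = 19·70409 + 18
23: 1337789 = 23·58164 + 17
29: 1337789 = 29·46130 + 19
31: 1337789 = 31·43154 + 15
37: 1337789 = 37·36156 + 17
41: 1337789 = 41·32629

41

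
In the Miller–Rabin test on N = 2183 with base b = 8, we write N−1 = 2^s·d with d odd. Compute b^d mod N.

2183 − 1 = 2182 = 2^1 · 1091, so d = 1091.
8^1 ≡ 8 (mod 2183)
8^2 ≡ 8^2 = 64 ≡ 64 (mod 2183)
8^4 ≡ 64^2 = 4096 ≡ 1913 (mod 2183)
8^8 ≡ 1913^2 = 3659569 ≡ 861 (mod 2183)
8^16 ≡ 861^2 = 741321 ≡ 1284 (mod 2183)
8^32 ≡ 1284^2 = 1648656 ≡ 491 (mod 2183)
8^64 ≡ 491^2 = 241081 ≡ 951 (mod 2183)
8^128 ≡ 951^2 = 904401 ≡ 639 (mod 2183)
8^256 ≡ 639^2 = 408321 ≡ 100 (mod 2183)
8^512 ≡ 100^2 = 10000 ≡ 1268 (mod 2183)
8^1024 ≡ 1268^2 = 1607824 ≡ 1136 (mod 2183)
1091 = 1024 + 64 + 2 + 1 in binary powers of 2.
So 8^1091 ≡ 1136 · 951 · 64 · 8 ≡ 1309 (mod 2183).
Squaring chain: 1309; never reaches −1, so base 8 is a Miller–Rabin witness that 2183 is composite.

1309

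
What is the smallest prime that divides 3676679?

3676679 is odd.
Digit sum 44, not divisible by 3.
Ends in 9: not divisible by 5.
7: 3676679 = 7·525239 + 6
11: 3676679 = 11·334243 + 6
13: 3676679 = 13·282821 + 6
17: 3676679 = 17·216275 + 4
19: 3676679 = 19·193509 + 8
23: 3676679 = 23·159855 + 14
29: 3676679 = 29·126782 + 1
31: 3676679 = 31·118602 + 17
37: 3676679 = 37·99369 + 26
41: 3676679 = 41·89675 + 4
43: 3676679 = 43·85504 + 7
47: 3676679 = 47·78227 + 10
53: 3676679 = 53·69371 + 16
59: 3676679 = 59·62316 + 35
61: 3676679 = 61·60273 + 26
67: 3676679 = 67·54875 + 54
71: 3676679 = 71·51784 + 15
73: 3676679 = 73·50365 + 34
79: 3676679 = 79·46540 + 19
83: 3676679 = 83·44297 + 28
89: 3676679 = 89·41311

89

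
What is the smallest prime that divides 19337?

19337 is odd.
Digit sum 23, not divisible by 3.
Ends in 7: not divisible by 5.
7: 19337 = 7·2762 + 3
11: 19337 = 11·1757 + 10
13: 19337 = 13·1487 + 6
17: 19337 = 17·1137 + 8
19: 19337 = 19·1017 + 14
23: 19337 = 23·840 + 17
29: 19337 = 29·666 + 23
31: 19337 = 31·623 + 24
37: 19337 = 37·522 + 23
41: 19337 = 41·471 + 26
43: 19337 = 43·449 + 30
47: 19337 = 47·411 + 20
53: 19337 = 53·364 + 45
59: 19337 = 59·327 + 44
61: 19337 = 61·317

61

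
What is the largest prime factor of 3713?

79

3713 = 47 · 79
79 is prime.
So 3713 = 47 · 79; the largest prime factor is 79.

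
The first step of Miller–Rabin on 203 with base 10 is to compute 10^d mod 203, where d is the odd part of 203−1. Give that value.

203 − 1 = 202 = 2^1 · 101, so d = 101.
10^1 ≡ 10 (mod 203)
10^2 ≡ 10^2 = 100 ≡ 100 (mod 203)
10^4 ≡ 100^2 = 10000 ≡ 53 (mod 203)
10^8 ≡ 53^2 = 2809 ≡ 170 (mod 203)
10^16 ≡ 170^2 = 28900 ≡ 74 (mod 203)
10^32 ≡ 74^2 = 5476 ≡ 198 (mod 203)
10^64 ≡ 198^2 = 39204 ≡ 25 (mod 203)
101 = 64 + 32 + 4 + 1 in binary powers of 2.
So 10^101 ≡ 25 · 198 · 53 · 10 ≡ 131 (mod 203).
Squaring chain: 131; never reaches −1, so base 10 is a Miller–Rabin witness that 203 is composite.

131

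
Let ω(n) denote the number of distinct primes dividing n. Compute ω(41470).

5

41470 = 2 · 20735
20735 = 5 · 4147
4147 = 11 · 377
377 = 13 · 29
41470 = 2 · 5 · 11 · 13 · 29, which has 5 distinct prime factors.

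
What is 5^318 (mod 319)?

136

5^1 ≡ 5 (mod 319)
5^2 ≡ 5^2 = 25 ≡ 25 (mod 319)
5^4 ≡ 25^2 = 625 ≡ 306 (mod 319)
5^8 ≡ 306^2 = 93636 ≡ 169 (mod 319)
5^16 ≡ 169^2 = 28561 ≡ 170 (mod 319)
5^32 ≡ 170^2 = 28900 ≡ 190 (mod 319)
5^64 ≡ 190^2 = 36100 ≡ 53 (mod 319)
5^128 ≡ 53^2 = 2809 ≡ 257 (mod 319)
5^256 ≡ 257^2 = 66049 ≡ 16 (mod 319)
318 = 256 + 32 + 16 + 8 + 4 + 2 in binary powers of 2.
So 5^318 ≡ 16 · 190 · 170 · 169 · 306 · 25 ≡ 136 (mod 319).
Since 136 ≠ 1, base 5 is a Fermat witness: 319 is composite.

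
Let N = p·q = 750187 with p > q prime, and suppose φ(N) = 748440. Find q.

φ(n) = (p−1)(q−1) = n − (p+q) + 1, so p + q = 750187 − 748440 + 1 = 1748.
p and q are the roots of t² − 1748t + 750187 = 0.
Discriminant: 1748² − 4·750187 = 3055504 − 3000748 = 54756; √54756 = 234.
q = (1748 − 234)/2 = 757, p = (1748 + 234)/2 = 991.
Check: 757 · 991 = 750187.

757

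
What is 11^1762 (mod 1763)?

1392

11^1 ≡ 11 (mod 1763)
11^2 ≡ 11^2 = 121 ≡ 121 (mod 1763)
11^4 ≡ 121^2 = 14641 ≡ 537 (mod 1763)
11^8 ≡ 537^2 = 288369 ≡ 1000 (mod 1763)
11^16 ≡ 1000^2 = 1000000 ≡ 379 (mod 1763)
11^32 ≡ 379^2 = 143641 ≡ 838 (mod 1763)
11^64 ≡ 838^2 = 702244 ≡ 570 (mod 1763)
11^128 ≡ 570^2 = 324900 ≡ 508 (mod 1763)
11^256 ≡ 508^2 = 258064 ≡ 666 (mod 1763)
11^512 ≡ 666^2 = 443556 ≡ 1043 (mod 1763)
11^1024 ≡ 1043^2 = 1087849 ≡ 78 (mod 1763)
1762 = 1024 + 512 + 128 + 64 + 32 + 2 in binary powers of 2.
So 11^1762 ≡ 78 · 1043 · 508 · 570 · 838 · 121 ≡ 1392 (mod 1763).
Since 1392 ≠ 1, base 11 is a Fermat witness: 1763 is composite.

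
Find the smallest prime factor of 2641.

19

2641 is odd.
Digit sum 13, not divisible by 3.
Ends in 1: not divisible by 5.
7: 2641 = 7·377 + 2
11: 2641 = 11·240 + 1
13: 2641 = 13·203 + 2
17: 2641 = 17·155 + 6
19: 2641 = 19·139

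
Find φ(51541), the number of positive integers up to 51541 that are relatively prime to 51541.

42768

Factor: 51541 = 7 · 37 · 199.
φ(51541) = (7−1) · (37−1) · (199−1) = 6 · 36 · 198 = 42768.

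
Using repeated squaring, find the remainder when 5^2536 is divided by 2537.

1975

5^1 ≡ 5 (mod 2537)
5^2 ≡ 5^2 = 25 ≡ 25 (mod 2537)
5^4 ≡ 25^2 = 625 ≡ 625 (mod 2537)
5^8 ≡ 625^2 = 390625 ≡ 2464 (mod 2537)
5^16 ≡ 2464^2 = 6071296 ≡ 255 (mod 2537)
5^32 ≡ 255^2 = 65025 ≡ 1600 (mod 2537)
5^64 ≡ 1600^2 = 2560000 ≡ 167 (mod 2537)
5^128 ≡ 167^2 = 27889 ≡ 2519 (mod 2537)
5^256 ≡ 2519^2 = 6345361 ≡ 324 (mod 2537)
5^512 ≡ 324^2 = 104976 ≡ 959 (mod 2537)
5^1024 ≡ 959^2 = 919681 ≡ 1287 (mod 2537)
5^2048 ≡ 1287^2 = 1656369 ≡ 2245 (mod 2537)
2536 = 2048 + 256 + 128 + 64 + 32 + 8 in binary powers of 2.
So 5^2536 ≡ 2245 · 324 · 2519 · 167 · 1600 · 2464 ≡ 1975 (mod 2537).
Since 1975 ≠ 1, base 5 is a Fermat witness: 2537 is composite.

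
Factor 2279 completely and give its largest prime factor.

53

2279 = 43 · 53
53 is prime.
So 2279 = 43 · 53; the largest prime factor is 53.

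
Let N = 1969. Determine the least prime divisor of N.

11

1969 is odd.
Digit sum 25, not divisible by 3.
Ends in 9: not divisible by 5.
7: 1969 = 7·281 + 2
11: 1969 = 11·179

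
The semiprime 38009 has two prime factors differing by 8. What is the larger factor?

Since p = q + 8, we have 38009 = q(q + 8), so q² + 8q − 38009 = 0.
Discriminant: 8² + 4·38009 = 64 + 152036 = 152100; √152100 = 390.
q = (−8 + 390)/2 = 191, and p = q + 8 = 199.
Check: 191 · 199 = 38009.

199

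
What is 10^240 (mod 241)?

10^1 ≡ 10 (mod 241)
10^2 ≡ 10^2 = 100 ≡ 100 (mod 241)
10^4 ≡ 100^2 = 10000 ≡ 119 (mod 241)
10^8 ≡ 119^2 = 14161 ≡ 183 (mod 241)
10^16 ≡ 183^2 = 33489 ≡ 231 (mod 241)
10^32 ≡ 231^2 = 53361 ≡ 100 (mod 241)
10^64 ≡ 100^2 = 10000 ≡ 119 (mod 241)
10^128 ≡ 119^2 = 14161 ≡ 183 (mod 241)
240 = 128 + 64 + 32 + 16 in binary powers of 2.
So 10^240 ≡ 183 · 119 · 100 · 231 ≡ 1 (mod 241).
Since the result is 1, base 10 gives no evidence that 241 is composite.

1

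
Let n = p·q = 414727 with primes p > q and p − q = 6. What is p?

Since p = q + 6, we have 414727 = q(q + 6), so q² + 6q − 414727 = 0.
Discriminant: 6² + 4·414727 = 36 + 1658908 = 1658944; √1658944 = 1288.
q = (−6 + 1288)/2 = 641, and p = q + 6 = 647.
Check: 641 · 647 = 414727.

647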